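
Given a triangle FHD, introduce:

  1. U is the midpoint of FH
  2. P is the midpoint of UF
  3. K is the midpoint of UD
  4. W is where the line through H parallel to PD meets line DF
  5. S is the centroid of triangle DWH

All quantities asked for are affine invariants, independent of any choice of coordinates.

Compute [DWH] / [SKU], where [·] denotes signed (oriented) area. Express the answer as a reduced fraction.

Choose coordinates F = (0, 0), H = (1, 0), D = (0, 1).
1. U is the midpoint of FH ⇒ U = (1/2, 0)
2. P is the midpoint of UF ⇒ P = (1/4, 0)
3. K is the midpoint of UD ⇒ K = (1/4, 1/2)
4. W is where the line through H parallel to PD meets line DF ⇒ W = (0, 4)
5. S is the centroid of triangle DWH ⇒ S = (1/3, 5/3)
2·[DWH] = -3, 2·[SKU] = 1/3
[DWH]:[SKU] = -3:1/3 = -9

[DWH]:[SKU] = -9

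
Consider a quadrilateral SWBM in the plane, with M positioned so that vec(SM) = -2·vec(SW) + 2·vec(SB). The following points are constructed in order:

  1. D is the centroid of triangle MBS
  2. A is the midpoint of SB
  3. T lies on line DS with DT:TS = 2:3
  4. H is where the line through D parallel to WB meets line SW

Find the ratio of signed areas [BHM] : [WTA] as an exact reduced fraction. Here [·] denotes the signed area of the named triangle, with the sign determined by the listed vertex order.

Assign S = (0, 0), W = (1, 0), B = (0, 1), M = (-2, 2) — the answer is frame-independent, so this choice is without loss of generality.
1. D is the centroid of triangle MBS ⇒ D = (-2/3, 1)
2. A is the midpoint of SB ⇒ A = (0, 1/2)
3. T lies on line DS with DT:TS = 2:3 ⇒ T = (-2/5, 3/5)
4. H is where the line through D parallel to WB meets line SW ⇒ H = (1/3, 0)
2·[BHM] = -5/3, 2·[WTA] = -1/10
[BHM]:[WTA] = -5/3:-1/10 = 50/3

[BHM]:[WTA] = 50/3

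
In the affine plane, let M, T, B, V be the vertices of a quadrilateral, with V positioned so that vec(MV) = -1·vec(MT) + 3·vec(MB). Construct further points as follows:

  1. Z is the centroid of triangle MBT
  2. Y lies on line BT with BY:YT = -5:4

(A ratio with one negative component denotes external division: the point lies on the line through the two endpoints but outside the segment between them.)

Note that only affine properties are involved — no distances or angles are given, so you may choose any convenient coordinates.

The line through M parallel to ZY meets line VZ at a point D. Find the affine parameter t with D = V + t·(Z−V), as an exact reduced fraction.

t = 29/20

Assign M = (0, 0), T = (1, 0), B = (0, 1), V = (-1, 3) — the answer is frame-independent, so this choice is without loss of generality.
1. Z is the centroid of triangle MBT ⇒ Z = (1/3, 1/3)
2. Y lies on line BT with BY:YT = -5:4 ⇒ Y = (5, -4)
through M parallel to ZY: direction (14/3, -13/3); meets VZ at D = (14/15, -13/15)
D = V + t·(Z−V) with t = 29/20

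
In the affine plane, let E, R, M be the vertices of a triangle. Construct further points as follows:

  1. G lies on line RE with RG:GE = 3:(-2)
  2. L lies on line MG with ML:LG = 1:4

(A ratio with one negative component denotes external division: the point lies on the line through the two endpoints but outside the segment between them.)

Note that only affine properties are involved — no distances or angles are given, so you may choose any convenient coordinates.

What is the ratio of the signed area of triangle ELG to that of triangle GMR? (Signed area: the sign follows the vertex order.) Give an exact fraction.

Choose coordinates E = (0, 0), R = (1, 0), M = (0, 1).
1. G lies on line RE with RG:GE = 3:(-2) ⇒ G = (-2, 0)
2. L lies on line MG with ML:LG = 1:4 ⇒ L = (-2/5, 4/5)
2·[ELG] = 8/5, 2·[GMR] = -3
[ELG]:[GMR] = 8/5:-3 = -8/15

[ELG]:[GMR] = -8/15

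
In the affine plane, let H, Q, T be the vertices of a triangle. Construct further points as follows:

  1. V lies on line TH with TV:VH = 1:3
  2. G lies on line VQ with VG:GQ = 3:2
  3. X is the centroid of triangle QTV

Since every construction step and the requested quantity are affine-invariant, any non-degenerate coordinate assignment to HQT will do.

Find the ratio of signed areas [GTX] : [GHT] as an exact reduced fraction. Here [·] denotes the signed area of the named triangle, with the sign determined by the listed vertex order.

[GTX]:[GHT] = -1/36

Choose coordinates H = (0, 0), Q = (1, 0), T = (0, 1).
1. V lies on line TH with TV:VH = 1:3 ⇒ V = (0, 3/4)
2. G lies on line VQ with VG:GQ = 3:2 ⇒ G = (3/5, 3/10)
3. X is the centroid of triangle QTV ⇒ X = (1/3, 7/12)
2·[GTX] = 1/60, 2·[GHT] = -3/5
[GTX]:[GHT] = 1/60:-3/5 = -1/36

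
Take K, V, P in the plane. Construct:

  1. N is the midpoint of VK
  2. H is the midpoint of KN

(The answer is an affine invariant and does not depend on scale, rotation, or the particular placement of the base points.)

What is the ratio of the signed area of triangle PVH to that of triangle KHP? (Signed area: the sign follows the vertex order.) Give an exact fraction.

[PVH]:[KHP] = -3

Assign K = (0, 0), V = (1, 0), P = (0, 1) — the answer is frame-independent, so this choice is without loss of generality.
1. N is the midpoint of VK ⇒ N = (1/2, 0)
2. H is the midpoint of KN ⇒ H = (1/4, 0)
2·[PVH] = -3/4, 2·[KHP] = 1/4
[PVH]:[KHP] = -3/4:1/4 = -3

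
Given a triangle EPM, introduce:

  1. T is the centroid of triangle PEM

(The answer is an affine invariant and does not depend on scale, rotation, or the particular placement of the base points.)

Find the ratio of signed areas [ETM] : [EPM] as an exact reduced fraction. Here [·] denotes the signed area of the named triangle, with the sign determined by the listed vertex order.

Set E = (0, 0), P = (1, 0), M = (0, 1); any affine frame gives the same invariant.
1. T is the centroid of triangle PEM ⇒ T = (1/3, 1/3)
2·[ETM] = 1/3, 2·[EPM] = 1
[ETM]:[EPM] = 1/3:1 = 1/3

[ETM]:[EPM] = 1/3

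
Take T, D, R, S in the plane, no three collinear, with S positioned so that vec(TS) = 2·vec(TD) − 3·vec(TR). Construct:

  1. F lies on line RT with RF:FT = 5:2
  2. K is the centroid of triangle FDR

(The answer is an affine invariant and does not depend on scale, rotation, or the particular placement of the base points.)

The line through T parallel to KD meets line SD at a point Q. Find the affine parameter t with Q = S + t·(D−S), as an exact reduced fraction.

t = 8/11

Choose coordinates T = (0, 0), D = (1, 0), R = (0, 1), S = (2, -3).
1. F lies on line RT with RF:FT = 5:2 ⇒ F = (0, 2/7)
2. K is the centroid of triangle FDR ⇒ K = (1/3, 3/7)
through T parallel to KD: direction (2/3, -3/7); meets SD at Q = (14/11, -9/11)
Q = S + t·(D−S) with t = 8/11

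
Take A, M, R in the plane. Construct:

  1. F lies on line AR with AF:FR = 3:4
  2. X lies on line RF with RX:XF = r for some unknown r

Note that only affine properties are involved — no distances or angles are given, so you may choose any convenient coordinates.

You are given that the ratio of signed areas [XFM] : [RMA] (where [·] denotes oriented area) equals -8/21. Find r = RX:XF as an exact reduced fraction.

r = 1/2

Choose coordinates A = (0, 0), M = (1, 0), R = (0, 1).
1. F lies on line AR with AF:FR = 3:4 ⇒ F = (0, 3/7)
2. With RX:XF = r, write λ = r/(r+1) so X = R + λ·(F−R); X is affine-linear in λ
Every point depending on X is an affine combination of X and λ-independent points, so each such coordinate is linear in λ; the λ² term in each signed area is a multiple of (F−R)×(F−R) = 0, so 2·[XFM] and 2·[RMA] are each linear in λ. Evaluating at λ=0 and λ=1:
  2·[XFM] = -4/7·λ + 4/7,   2·[RMA] = -1
So [XFM]:[RMA] = (-4/7·λ + 4/7) / (-1). Setting this equal to -8/21:
  -4/7·λ + 4/7 = -8/21·(-1)  ⇒  λ = 1/3
Then r = λ/(1−λ) = (1/3)/(2/3) = 1/2. Check: with r = 1/2, X = (0, 17/21) and [XFM]:[RMA] = -8/21 as required.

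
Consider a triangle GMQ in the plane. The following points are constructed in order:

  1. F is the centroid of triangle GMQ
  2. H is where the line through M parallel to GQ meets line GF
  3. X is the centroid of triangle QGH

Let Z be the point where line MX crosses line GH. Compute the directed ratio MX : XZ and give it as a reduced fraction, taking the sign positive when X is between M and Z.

Assign G = (0, 0), M = (1, 0), Q = (0, 1) — the answer is frame-independent, so this choice is without loss of generality.
1. F is the centroid of triangle GMQ ⇒ F = (1/3, 1/3)
2. H is where the line through M parallel to GQ meets line GF ⇒ H = (1, 1)
3. X is the centroid of triangle QGH ⇒ X = (1/3, 2/3)
line MX meets GH at Z = (1/2, 1/2)
X = M + t·(Z−M) with t = 4/3, so MX:XZ = 4/3:-1/3

MX:XZ = -4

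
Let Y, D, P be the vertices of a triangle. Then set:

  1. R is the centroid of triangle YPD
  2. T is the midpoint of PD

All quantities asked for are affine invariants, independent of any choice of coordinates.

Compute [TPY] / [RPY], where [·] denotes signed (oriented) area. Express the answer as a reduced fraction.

[TPY]:[RPY] = 3/2

Work in coordinates with Y = (0, 0), D = (1, 0), P = (0, 1).
1. R is the centroid of triangle YPD ⇒ R = (1/3, 1/3)
2. T is the midpoint of PD ⇒ T = (1/2, 1/2)
2·[TPY] = 1/2, 2·[RPY] = 1/3
[TPY]:[RPY] = 1/2:1/3 = 3/2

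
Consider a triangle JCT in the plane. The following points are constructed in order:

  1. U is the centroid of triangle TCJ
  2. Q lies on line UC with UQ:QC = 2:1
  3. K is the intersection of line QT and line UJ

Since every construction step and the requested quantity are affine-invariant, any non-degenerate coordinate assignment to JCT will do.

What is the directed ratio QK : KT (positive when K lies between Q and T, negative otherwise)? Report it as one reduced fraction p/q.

Work in coordinates with J = (0, 0), C = (1, 0), T = (0, 1).
1. U is the centroid of triangle TCJ ⇒ U = (1/3, 1/3)
2. Q lies on line UC with UQ:QC = 2:1 ⇒ Q = (7/9, 1/9)
3. K is the intersection of line QT and line UJ ⇒ K = (7/15, 7/15)
K = Q + t·(T−Q) with t = 2/5, so QK:KT = t:(1−t) = 2/5:3/5

QK:KT = 2/3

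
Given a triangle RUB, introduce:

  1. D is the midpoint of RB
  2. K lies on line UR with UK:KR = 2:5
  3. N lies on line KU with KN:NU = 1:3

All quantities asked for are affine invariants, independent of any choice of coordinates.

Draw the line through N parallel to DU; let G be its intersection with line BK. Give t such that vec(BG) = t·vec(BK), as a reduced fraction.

Choose coordinates R = (0, 0), U = (1, 0), B = (0, 1).
1. D is the midpoint of RB ⇒ D = (0, 1/2)
2. K lies on line UR with UK:KR = 2:5 ⇒ K = (5/7, 0)
3. N lies on line KU with KN:NU = 1:3 ⇒ N = (11/14, 0)
through N parallel to DU: direction (1, -1/2); meets BK at G = (85/126, 1/18)
G = B + t·(K−B) with t = 17/18

t = 17/18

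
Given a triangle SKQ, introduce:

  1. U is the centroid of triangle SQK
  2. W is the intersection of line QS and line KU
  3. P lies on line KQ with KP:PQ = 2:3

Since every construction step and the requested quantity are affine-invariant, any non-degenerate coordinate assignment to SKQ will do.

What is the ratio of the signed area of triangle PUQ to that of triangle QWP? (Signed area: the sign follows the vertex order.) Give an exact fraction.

[PUQ]:[QWP] = -2/3

Choose coordinates S = (0, 0), K = (1, 0), Q = (0, 1).
1. U is the centroid of triangle SQK ⇒ U = (1/3, 1/3)
2. W is the intersection of line QS and line KU ⇒ W = (0, 1/2)
3. P lies on line KQ with KP:PQ = 2:3 ⇒ P = (3/5, 2/5)
2·[PUQ] = -1/5, 2·[QWP] = 3/10
[PUQ]:[QWP] = -1/5:3/10 = -2/3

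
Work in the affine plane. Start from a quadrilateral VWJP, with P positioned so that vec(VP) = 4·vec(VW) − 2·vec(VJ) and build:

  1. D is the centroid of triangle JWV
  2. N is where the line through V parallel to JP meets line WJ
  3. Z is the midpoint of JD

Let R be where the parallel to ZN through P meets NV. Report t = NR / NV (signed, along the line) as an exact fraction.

Assign V = (0, 0), W = (1, 0), J = (0, 1), P = (4, -2) — the answer is frame-independent, so this choice is without loss of generality.
1. D is the centroid of triangle JWV ⇒ D = (1/3, 1/3)
2. N is where the line through V parallel to JP meets line WJ ⇒ N = (4, -3)
3. Z is the midpoint of JD ⇒ Z = (1/6, 2/3)
through P parallel to ZN: direction (23/6, -11/3); meets NV at R = (168/19, -126/19)
R = N + t·(V−N) with t = -23/19

t = -23/19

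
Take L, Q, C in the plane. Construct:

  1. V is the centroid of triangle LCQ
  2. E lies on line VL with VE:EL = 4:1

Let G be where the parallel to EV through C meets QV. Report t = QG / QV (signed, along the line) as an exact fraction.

Assign L = (0, 0), Q = (1, 0), C = (0, 1) — the answer is frame-independent, so this choice is without loss of generality.
1. V is the centroid of triangle LCQ ⇒ V = (1/3, 1/3)
2. E lies on line VL with VE:EL = 4:1 ⇒ E = (1/15, 1/15)
through C parallel to EV: direction (4/15, 4/15); meets QV at G = (-1/3, 2/3)
G = Q + t·(V−Q) with t = 2

t = 2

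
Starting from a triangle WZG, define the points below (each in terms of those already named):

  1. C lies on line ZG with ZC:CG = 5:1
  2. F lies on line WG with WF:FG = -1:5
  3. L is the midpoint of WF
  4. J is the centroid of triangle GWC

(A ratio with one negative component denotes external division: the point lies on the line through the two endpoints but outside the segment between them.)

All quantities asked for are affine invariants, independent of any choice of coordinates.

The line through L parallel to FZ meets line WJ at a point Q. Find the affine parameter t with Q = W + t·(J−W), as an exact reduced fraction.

Set W = (0, 0), Z = (1, 0), G = (0, 1); any affine frame gives the same invariant.
1. C lies on line ZG with ZC:CG = 5:1 ⇒ C = (1/6, 5/6)
2. F lies on line WG with WF:FG = -1:5 ⇒ F = (0, -1/4)
3. L is the midpoint of WF ⇒ L = (0, -1/8)
4. J is the centroid of triangle GWC ⇒ J = (1/18, 11/18)
through L parallel to FZ: direction (1, 1/4); meets WJ at Q = (-1/86, -11/86)
Q = W + t·(J−W) with t = -9/43

t = -9/43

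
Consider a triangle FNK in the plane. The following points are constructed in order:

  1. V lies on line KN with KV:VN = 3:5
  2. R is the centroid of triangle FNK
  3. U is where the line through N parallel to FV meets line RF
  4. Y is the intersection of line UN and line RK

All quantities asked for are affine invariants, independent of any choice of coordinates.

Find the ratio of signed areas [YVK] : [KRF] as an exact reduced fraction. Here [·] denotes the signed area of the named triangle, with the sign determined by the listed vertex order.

Set F = (0, 0), N = (1, 0), K = (0, 1); any affine frame gives the same invariant.
1. V lies on line KN with KV:VN = 3:5 ⇒ V = (3/8, 5/8)
2. R is the centroid of triangle FNK ⇒ R = (1/3, 1/3)
3. U is where the line through N parallel to FV meets line RF ⇒ U = (5/2, 5/2)
4. Y is the intersection of line UN and line RK ⇒ Y = (8/11, -5/11)
2·[YVK] = 3/11, 2·[KRF] = -1/3
[YVK]:[KRF] = 3/11:-1/3 = -9/11

[YVK]:[KRF] = -9/11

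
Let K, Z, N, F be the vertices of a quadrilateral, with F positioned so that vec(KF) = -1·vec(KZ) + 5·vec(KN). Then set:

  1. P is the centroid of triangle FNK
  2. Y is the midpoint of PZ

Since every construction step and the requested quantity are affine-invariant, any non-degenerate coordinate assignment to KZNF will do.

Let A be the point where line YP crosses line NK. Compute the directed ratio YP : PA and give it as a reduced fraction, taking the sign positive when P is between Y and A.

Choose coordinates K = (0, 0), Z = (1, 0), N = (0, 1), F = (-1, 5).
1. P is the centroid of triangle FNK ⇒ P = (-1/3, 2)
2. Y is the midpoint of PZ ⇒ Y = (1/3, 1)
line YP meets NK at A = (0, 3/2)
P = Y + t·(A−Y) with t = 2, so YP:PA = 2:-1

YP:PA = -2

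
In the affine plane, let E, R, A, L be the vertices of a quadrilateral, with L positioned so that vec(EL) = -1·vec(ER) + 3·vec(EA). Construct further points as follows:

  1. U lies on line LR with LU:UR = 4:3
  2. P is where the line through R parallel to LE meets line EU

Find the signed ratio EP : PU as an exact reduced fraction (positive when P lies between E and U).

Work in coordinates with E = (0, 0), R = (1, 0), A = (0, 1), L = (-1, 3).
1. U lies on line LR with LU:UR = 4:3 ⇒ U = (1/7, 9/7)
2. P is where the line through R parallel to LE meets line EU ⇒ P = (1/4, 9/4)
P = E + t·(U−E) with t = 7/4, so EP:PU = t:(1−t) = 7/4:-3/4

EP:PU = -7/3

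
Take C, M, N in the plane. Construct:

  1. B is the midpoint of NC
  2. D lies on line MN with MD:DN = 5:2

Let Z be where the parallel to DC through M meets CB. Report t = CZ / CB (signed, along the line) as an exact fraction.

Set C = (0, 0), M = (1, 0), N = (0, 1); any affine frame gives the same invariant.
1. B is the midpoint of NC ⇒ B = (0, 1/2)
2. D lies on line MN with MD:DN = 5:2 ⇒ D = (2/7, 5/7)
through M parallel to DC: direction (-2/7, -5/7); meets CB at Z = (0, -5/2)
Z = C + t·(B−C) with t = -5

t = -5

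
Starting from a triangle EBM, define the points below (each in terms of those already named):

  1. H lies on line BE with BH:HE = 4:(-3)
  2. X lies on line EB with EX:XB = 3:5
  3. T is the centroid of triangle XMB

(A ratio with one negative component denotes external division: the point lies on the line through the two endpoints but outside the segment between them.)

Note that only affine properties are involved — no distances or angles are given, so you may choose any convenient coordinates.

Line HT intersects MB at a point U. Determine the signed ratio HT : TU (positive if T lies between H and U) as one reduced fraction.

HT:TU = 91/5

Choose coordinates E = (0, 0), B = (1, 0), M = (0, 1).
1. H lies on line BE with BH:HE = 4:(-3) ⇒ H = (-3, 0)
2. X lies on line EB with EX:XB = 3:5 ⇒ X = (3/8, 0)
3. T is the centroid of triangle XMB ⇒ T = (11/24, 1/3)
line HT meets MB at U = (59/91, 32/91)
T = H + t·(U−H) with t = 91/96, so HT:TU = 91/96:5/96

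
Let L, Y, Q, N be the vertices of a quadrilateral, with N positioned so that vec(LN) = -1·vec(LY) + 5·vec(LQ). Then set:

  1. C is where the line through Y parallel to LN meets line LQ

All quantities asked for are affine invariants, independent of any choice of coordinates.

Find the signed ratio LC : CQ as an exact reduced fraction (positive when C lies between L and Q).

Choose coordinates L = (0, 0), Y = (1, 0), Q = (0, 1), N = (-1, 5).
1. C is where the line through Y parallel to LN meets line LQ ⇒ C = (0, 5)
C = L + t·(Q−L) with t = 5, so LC:CQ = t:(1−t) = 5:-4

LC:CQ = -5/4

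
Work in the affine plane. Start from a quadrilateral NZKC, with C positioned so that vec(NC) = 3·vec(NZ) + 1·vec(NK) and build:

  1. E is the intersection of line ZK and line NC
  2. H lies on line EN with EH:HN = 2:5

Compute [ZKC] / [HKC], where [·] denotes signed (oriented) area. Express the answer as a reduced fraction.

Assign N = (0, 0), Z = (1, 0), K = (0, 1), C = (3, 1) — the answer is frame-independent, so this choice is without loss of generality.
1. E is the intersection of line ZK and line NC ⇒ E = (3/4, 1/4)
2. H lies on line EN with EH:HN = 2:5 ⇒ H = (15/28, 5/28)
2·[ZKC] = -3, 2·[HKC] = -69/28
[ZKC]:[HKC] = -3:-69/28 = 28/23

[ZKC]:[HKC] = 28/23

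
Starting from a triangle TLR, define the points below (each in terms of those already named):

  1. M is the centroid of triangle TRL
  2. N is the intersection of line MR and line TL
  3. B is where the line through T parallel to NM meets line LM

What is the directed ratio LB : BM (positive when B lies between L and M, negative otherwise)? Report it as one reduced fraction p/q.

Set T = (0, 0), L = (1, 0), R = (0, 1); any affine frame gives the same invariant.
1. M is the centroid of triangle TRL ⇒ M = (1/3, 1/3)
2. N is the intersection of line MR and line TL ⇒ N = (1/2, 0)
3. B is where the line through T parallel to NM meets line LM ⇒ B = (-1/3, 2/3)
B = L + t·(M−L) with t = 2, so LB:BM = t:(1−t) = 2:-1

LB:BM = -2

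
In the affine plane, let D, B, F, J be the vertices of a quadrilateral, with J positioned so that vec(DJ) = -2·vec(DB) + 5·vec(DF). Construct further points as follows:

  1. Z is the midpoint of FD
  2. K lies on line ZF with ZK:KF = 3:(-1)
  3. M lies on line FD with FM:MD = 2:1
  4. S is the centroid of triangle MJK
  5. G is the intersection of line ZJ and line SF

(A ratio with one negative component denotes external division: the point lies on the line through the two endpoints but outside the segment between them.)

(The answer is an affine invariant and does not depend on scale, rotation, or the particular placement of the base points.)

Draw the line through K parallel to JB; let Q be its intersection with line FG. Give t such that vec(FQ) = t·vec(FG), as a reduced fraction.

Choose coordinates D = (0, 0), B = (1, 0), F = (0, 1), J = (-2, 5).
1. Z is the midpoint of FD ⇒ Z = (0, 1/2)
2. K lies on line ZF with ZK:KF = 3:(-1) ⇒ K = (0, 5/4)
3. M lies on line FD with FM:MD = 2:1 ⇒ M = (0, 1/3)
4. S is the centroid of triangle MJK ⇒ S = (-2/3, 79/36)
5. G is the intersection of line ZJ and line SF ⇒ G = (-12/11, 65/22)
through K parallel to JB: direction (3, -5); meets FG at Q = (-2, 55/12)
Q = F + t·(G−F) with t = 11/6

t = 11/6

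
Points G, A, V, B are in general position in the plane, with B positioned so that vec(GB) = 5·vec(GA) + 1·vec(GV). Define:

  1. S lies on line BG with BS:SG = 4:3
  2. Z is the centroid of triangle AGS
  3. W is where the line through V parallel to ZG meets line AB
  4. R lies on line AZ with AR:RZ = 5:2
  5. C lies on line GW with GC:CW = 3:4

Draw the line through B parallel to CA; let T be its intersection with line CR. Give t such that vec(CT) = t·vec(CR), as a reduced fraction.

Set G = (0, 0), A = (1, 0), V = (0, 1), B = (5, 1); any affine frame gives the same invariant.
1. S lies on line BG with BS:SG = 4:3 ⇒ S = (15/7, 3/7)
2. Z is the centroid of triangle AGS ⇒ Z = (22/21, 1/7)
3. W is where the line through V parallel to ZG meets line AB ⇒ W = (11, 5/2)
4. R lies on line AZ with AR:RZ = 5:2 ⇒ R = (152/147, 5/49)
5. C lies on line GW with GC:CW = 3:4 ⇒ C = (33/7, 15/14)
through B parallel to CA: direction (-26/7, -15/14); meets CR at T = (53561/4935, 1769/658)
T = C + t·(R−C) with t = -392/235

t = -392/235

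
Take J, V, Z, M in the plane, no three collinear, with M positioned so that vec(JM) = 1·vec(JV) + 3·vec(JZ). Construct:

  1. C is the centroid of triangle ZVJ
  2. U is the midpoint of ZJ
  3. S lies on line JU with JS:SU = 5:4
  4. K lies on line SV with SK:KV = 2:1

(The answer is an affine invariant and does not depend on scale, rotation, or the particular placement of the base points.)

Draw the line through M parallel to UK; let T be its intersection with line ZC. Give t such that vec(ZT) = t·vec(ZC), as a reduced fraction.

t = -141/25

Set J = (0, 0), V = (1, 0), Z = (0, 1), M = (1, 3); any affine frame gives the same invariant.
1. C is the centroid of triangle ZVJ ⇒ C = (1/3, 1/3)
2. U is the midpoint of ZJ ⇒ U = (0, 1/2)
3. S lies on line JU with JS:SU = 5:4 ⇒ S = (0, 5/18)
4. K lies on line SV with SK:KV = 2:1 ⇒ K = (2/3, 5/54)
through M parallel to UK: direction (2/3, -11/27); meets ZC at T = (-47/25, 119/25)
T = Z + t·(C−Z) with t = -141/25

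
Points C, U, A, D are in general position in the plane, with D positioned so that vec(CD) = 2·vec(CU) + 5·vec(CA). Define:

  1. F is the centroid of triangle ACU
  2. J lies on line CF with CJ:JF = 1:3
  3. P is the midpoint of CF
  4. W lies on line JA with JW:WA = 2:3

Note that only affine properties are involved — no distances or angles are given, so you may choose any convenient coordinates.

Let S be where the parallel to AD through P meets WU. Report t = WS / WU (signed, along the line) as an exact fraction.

t = 31/141

Set C = (0, 0), U = (1, 0), A = (0, 1), D = (2, 5); any affine frame gives the same invariant.
1. F is the centroid of triangle ACU ⇒ F = (1/3, 1/3)
2. J lies on line CF with CJ:JF = 1:3 ⇒ J = (1/12, 1/12)
3. P is the midpoint of CF ⇒ P = (1/6, 1/6)
4. W lies on line JA with JW:WA = 2:3 ⇒ W = (1/20, 9/20)
through P parallel to AD: direction (2, 4); meets WU at S = (73/282, 33/94)
S = W + t·(U−W) with t = 31/141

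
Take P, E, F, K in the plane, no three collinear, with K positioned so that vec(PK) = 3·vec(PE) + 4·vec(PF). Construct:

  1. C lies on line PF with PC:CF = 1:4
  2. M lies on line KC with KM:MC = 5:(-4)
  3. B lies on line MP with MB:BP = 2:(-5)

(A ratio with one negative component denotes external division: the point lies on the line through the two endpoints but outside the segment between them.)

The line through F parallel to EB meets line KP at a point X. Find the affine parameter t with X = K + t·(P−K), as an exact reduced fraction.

Assign P = (0, 0), E = (1, 0), F = (0, 1), K = (3, 4) — the answer is frame-independent, so this choice is without loss of generality.
1. C lies on line PF with PC:CF = 1:4 ⇒ C = (0, 1/5)
2. M lies on line KC with KM:MC = 5:(-4) ⇒ M = (-12, -15)
3. B lies on line MP with MB:BP = 2:(-5) ⇒ B = (-20, -25)
through F parallel to EB: direction (-21, -25); meets KP at X = (7, 28/3)
X = K + t·(P−K) with t = -4/3

t = -4/3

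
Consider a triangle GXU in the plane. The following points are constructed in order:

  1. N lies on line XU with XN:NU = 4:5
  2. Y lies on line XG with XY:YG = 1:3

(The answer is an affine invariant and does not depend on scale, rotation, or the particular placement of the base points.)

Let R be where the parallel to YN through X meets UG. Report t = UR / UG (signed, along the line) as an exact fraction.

Set G = (0, 0), X = (1, 0), U = (0, 1); any affine frame gives the same invariant.
1. N lies on line XU with XN:NU = 4:5 ⇒ N = (5/9, 4/9)
2. Y lies on line XG with XY:YG = 1:3 ⇒ Y = (3/4, 0)
through X parallel to YN: direction (-7/36, 4/9); meets UG at R = (0, 16/7)
R = U + t·(G−U) with t = -9/7

t = -9/7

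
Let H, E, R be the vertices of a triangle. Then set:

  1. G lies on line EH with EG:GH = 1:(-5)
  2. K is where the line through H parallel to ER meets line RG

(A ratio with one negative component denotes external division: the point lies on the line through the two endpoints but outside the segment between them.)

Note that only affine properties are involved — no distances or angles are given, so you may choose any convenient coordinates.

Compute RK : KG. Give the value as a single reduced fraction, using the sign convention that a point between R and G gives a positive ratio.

Work in coordinates with H = (0, 0), E = (1, 0), R = (0, 1).
1. G lies on line EH with EG:GH = 1:(-5) ⇒ G = (5/4, 0)
2. K is where the line through H parallel to ER meets line RG ⇒ K = (-5, 5)
K = R + t·(G−R) with t = -4, so RK:KG = t:(1−t) = -4:5

RK:KG = -4/5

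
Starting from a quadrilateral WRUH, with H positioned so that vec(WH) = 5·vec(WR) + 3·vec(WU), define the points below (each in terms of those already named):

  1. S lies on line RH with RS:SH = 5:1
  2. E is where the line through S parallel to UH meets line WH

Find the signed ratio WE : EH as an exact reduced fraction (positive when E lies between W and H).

Choose coordinates W = (0, 0), R = (1, 0), U = (0, 1), H = (5, 3).
1. S lies on line RH with RS:SH = 5:1 ⇒ S = (13/3, 5/2)
2. E is where the line through S parallel to UH meets line WH ⇒ E = (23/6, 23/10)
E = W + t·(H−W) with t = 23/30, so WE:EH = t:(1−t) = 23/30:7/30

WE:EH = 23/7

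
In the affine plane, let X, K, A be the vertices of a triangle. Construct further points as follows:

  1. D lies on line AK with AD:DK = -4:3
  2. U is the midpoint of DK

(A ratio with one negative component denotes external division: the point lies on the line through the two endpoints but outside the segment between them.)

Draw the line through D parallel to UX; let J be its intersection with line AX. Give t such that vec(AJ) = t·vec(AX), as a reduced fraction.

t = 8/5

Choose coordinates X = (0, 0), K = (1, 0), A = (0, 1).
1. D lies on line AK with AD:DK = -4:3 ⇒ D = (4, -3)
2. U is the midpoint of DK ⇒ U = (5/2, -3/2)
through D parallel to UX: direction (-5/2, 3/2); meets AX at J = (0, -3/5)
J = A + t·(X−A) with t = 8/5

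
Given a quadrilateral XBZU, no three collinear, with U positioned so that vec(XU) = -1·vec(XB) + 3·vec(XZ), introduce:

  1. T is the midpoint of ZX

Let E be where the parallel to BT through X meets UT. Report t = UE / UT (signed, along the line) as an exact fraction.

t = 5/4

Work in coordinates with X = (0, 0), B = (1, 0), Z = (0, 1), U = (-1, 3).
1. T is the midpoint of ZX ⇒ T = (0, 1/2)
through X parallel to BT: direction (-1, 1/2); meets UT at E = (1/4, -1/8)
E = U + t·(T−U) with t = 5/4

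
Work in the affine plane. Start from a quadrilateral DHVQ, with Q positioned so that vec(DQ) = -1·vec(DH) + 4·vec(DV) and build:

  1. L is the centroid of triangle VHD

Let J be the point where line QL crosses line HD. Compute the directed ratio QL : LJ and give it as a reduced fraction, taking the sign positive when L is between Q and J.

Assign D = (0, 0), H = (1, 0), V = (0, 1), Q = (-1, 4) — the answer is frame-independent, so this choice is without loss of generality.
1. L is the centroid of triangle VHD ⇒ L = (1/3, 1/3)
line QL meets HD at J = (5/11, 0)
L = Q + t·(J−Q) with t = 11/12, so QL:LJ = 11/12:1/12

QL:LJ = 11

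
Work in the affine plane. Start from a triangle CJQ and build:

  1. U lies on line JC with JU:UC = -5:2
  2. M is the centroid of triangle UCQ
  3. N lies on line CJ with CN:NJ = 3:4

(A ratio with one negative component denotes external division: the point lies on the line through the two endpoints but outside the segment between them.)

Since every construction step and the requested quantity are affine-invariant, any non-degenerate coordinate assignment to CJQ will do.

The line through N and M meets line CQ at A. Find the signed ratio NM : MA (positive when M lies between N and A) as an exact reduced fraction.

Assign C = (0, 0), J = (1, 0), Q = (0, 1) — the answer is frame-independent, so this choice is without loss of generality.
1. U lies on line JC with JU:UC = -5:2 ⇒ U = (-2/3, 0)
2. M is the centroid of triangle UCQ ⇒ M = (-2/9, 1/3)
3. N lies on line CJ with CN:NJ = 3:4 ⇒ N = (3/7, 0)
line NM meets CQ at A = (0, 9/41)
M = N + t·(A−N) with t = 41/27, so NM:MA = 41/27:-14/27

NM:MA = -41/14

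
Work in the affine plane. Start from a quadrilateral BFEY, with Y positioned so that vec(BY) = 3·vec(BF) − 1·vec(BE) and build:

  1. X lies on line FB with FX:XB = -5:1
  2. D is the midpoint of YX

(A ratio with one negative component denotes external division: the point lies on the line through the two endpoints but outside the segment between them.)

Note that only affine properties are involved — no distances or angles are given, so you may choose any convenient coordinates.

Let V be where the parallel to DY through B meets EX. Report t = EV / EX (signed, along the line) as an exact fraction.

t = 13/14

Work in coordinates with B = (0, 0), F = (1, 0), E = (0, 1), Y = (3, -1).
1. X lies on line FB with FX:XB = -5:1 ⇒ X = (-1/4, 0)
2. D is the midpoint of YX ⇒ D = (11/8, -1/2)
through B parallel to DY: direction (13/8, -1/2); meets EX at V = (-13/56, 1/14)
V = E + t·(X−E) with t = 13/14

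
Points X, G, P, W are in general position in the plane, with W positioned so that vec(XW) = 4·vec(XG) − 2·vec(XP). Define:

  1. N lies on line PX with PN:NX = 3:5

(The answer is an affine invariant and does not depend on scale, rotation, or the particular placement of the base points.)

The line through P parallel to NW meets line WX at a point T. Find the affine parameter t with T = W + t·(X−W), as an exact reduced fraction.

t = -3/5

Assign X = (0, 0), G = (1, 0), P = (0, 1), W = (4, -2) — the answer is frame-independent, so this choice is without loss of generality.
1. N lies on line PX with PN:NX = 3:5 ⇒ N = (0, 5/8)
through P parallel to NW: direction (4, -21/8); meets WX at T = (32/5, -16/5)
T = W + t·(X−W) with t = -3/5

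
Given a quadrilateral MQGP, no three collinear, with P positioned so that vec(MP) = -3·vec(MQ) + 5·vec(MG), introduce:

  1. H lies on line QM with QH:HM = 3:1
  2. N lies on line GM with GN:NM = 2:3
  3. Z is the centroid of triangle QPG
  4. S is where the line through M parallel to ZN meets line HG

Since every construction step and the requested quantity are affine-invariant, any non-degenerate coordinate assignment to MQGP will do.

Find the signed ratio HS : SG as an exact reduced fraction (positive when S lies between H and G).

Assign M = (0, 0), Q = (1, 0), G = (0, 1), P = (-3, 5) — the answer is frame-independent, so this choice is without loss of generality.
1. H lies on line QM with QH:HM = 3:1 ⇒ H = (1/4, 0)
2. N lies on line GM with GN:NM = 2:3 ⇒ N = (0, 3/5)
3. Z is the centroid of triangle QPG ⇒ Z = (-2/3, 2)
4. S is where the line through M parallel to ZN meets line HG ⇒ S = (10/19, -21/19)
S = H + t·(G−H) with t = -21/19, so HS:SG = t:(1−t) = -21/19:40/19

HS:SG = -21/40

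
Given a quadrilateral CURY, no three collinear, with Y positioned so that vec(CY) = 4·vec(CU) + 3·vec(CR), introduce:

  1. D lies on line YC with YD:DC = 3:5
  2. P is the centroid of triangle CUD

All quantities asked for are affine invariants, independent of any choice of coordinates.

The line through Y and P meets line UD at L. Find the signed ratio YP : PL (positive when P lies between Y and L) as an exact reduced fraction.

YP:PL = -14/5

Choose coordinates C = (0, 0), U = (1, 0), R = (0, 1), Y = (4, 3).
1. D lies on line YC with YD:DC = 3:5 ⇒ D = (5/2, 15/8)
2. P is the centroid of triangle CUD ⇒ P = (7/6, 5/8)
line YP meets UD at L = (61/28, 165/112)
P = Y + t·(L−Y) with t = 14/9, so YP:PL = 14/9:-5/9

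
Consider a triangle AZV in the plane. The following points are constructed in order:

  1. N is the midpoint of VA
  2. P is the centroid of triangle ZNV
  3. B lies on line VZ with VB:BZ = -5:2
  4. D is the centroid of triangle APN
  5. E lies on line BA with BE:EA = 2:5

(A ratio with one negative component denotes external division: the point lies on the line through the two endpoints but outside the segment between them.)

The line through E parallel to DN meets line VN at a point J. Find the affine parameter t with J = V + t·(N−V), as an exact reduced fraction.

t = -13/21

Set A = (0, 0), Z = (1, 0), V = (0, 1); any affine frame gives the same invariant.
1. N is the midpoint of VA ⇒ N = (0, 1/2)
2. P is the centroid of triangle ZNV ⇒ P = (1/3, 1/2)
3. B lies on line VZ with VB:BZ = -5:2 ⇒ B = (5/3, -2/3)
4. D is the centroid of triangle APN ⇒ D = (1/9, 1/3)
5. E lies on line BA with BE:EA = 2:5 ⇒ E = (25/21, -10/21)
through E parallel to DN: direction (-1/9, 1/6); meets VN at J = (0, 55/42)
J = V + t·(N−V) with t = -13/21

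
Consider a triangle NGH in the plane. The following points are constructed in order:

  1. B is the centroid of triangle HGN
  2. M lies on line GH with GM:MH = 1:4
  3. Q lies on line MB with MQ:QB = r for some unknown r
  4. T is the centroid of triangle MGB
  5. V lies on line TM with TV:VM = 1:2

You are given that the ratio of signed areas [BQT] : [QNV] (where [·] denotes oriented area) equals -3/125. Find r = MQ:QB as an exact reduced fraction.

r = 5

Work in coordinates with N = (0, 0), G = (1, 0), H = (0, 1).
1. B is the centroid of triangle HGN ⇒ B = (1/3, 1/3)
2. M lies on line GH with GM:MH = 1:4 ⇒ M = (4/5, 1/5)
3. With MQ:QB = r, write λ = r/(r+1) so Q = M + λ·(B−M); Q is affine-linear in λ
4. T is the centroid of triangle MGB ⇒ T = (32/45, 8/45)
5. V lies on line TM with TV:VM = 1:2 ⇒ V = (20/27, 5/27)
Every point depending on Q is an affine combination of Q and λ-independent points, so each such coordinate is linear in λ; the λ² term in each signed area is a multiple of (B−M)×(B−M) = 0, so 2·[BQT] and 2·[QNV] are each linear in λ. Evaluating at λ=0 and λ=1:
  2·[BQT] = 1/45·λ − 1/45,   2·[QNV] = 5/27·λ
So [BQT]:[QNV] = (1/45·λ − 1/45) / (5/27·λ). Setting this equal to -3/125:
  1/45·λ − 1/45 = -3/125·(5/27·λ)  ⇒  λ = 5/6
Then r = λ/(1−λ) = (5/6)/(1/6) = 5. Check: with r = 5, Q = (37/90, 14/45) and [BQT]:[QNV] = -3/125 as required.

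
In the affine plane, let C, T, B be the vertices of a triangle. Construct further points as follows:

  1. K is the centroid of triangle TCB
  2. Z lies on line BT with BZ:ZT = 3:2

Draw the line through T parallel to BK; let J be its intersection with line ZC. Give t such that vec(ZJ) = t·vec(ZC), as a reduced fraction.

t = -1/4

Assign C = (0, 0), T = (1, 0), B = (0, 1) — the answer is frame-independent, so this choice is without loss of generality.
1. K is the centroid of triangle TCB ⇒ K = (1/3, 1/3)
2. Z lies on line BT with BZ:ZT = 3:2 ⇒ Z = (3/5, 2/5)
through T parallel to BK: direction (1/3, -2/3); meets ZC at J = (3/4, 1/2)
J = Z + t·(C−Z) with t = -1/4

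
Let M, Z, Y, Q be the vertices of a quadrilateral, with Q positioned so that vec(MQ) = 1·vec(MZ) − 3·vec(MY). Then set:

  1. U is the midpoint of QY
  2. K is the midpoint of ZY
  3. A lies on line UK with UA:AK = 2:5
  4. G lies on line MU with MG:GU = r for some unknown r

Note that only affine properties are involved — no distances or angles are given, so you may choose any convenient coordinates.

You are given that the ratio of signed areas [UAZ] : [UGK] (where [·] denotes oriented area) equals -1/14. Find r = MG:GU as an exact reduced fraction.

Assign M = (0, 0), Z = (1, 0), Y = (0, 1), Q = (1, -3) — the answer is frame-independent, so this choice is without loss of generality.
1. U is the midpoint of QY ⇒ U = (1/2, -1)
2. K is the midpoint of ZY ⇒ K = (1/2, 1/2)
3. A lies on line UK with UA:AK = 2:5 ⇒ A = (1/2, -4/7)
4. With MG:GU = r, write λ = r/(r+1) so G = M + λ·(U−M); G is affine-linear in λ
Every point depending on G is an affine combination of G and λ-independent points, so each such coordinate is linear in λ; the λ² term in each signed area is a multiple of (U−M)×(U−M) = 0, so 2·[UAZ] and 2·[UGK] are each linear in λ. Evaluating at λ=0 and λ=1:
  2·[UAZ] = -3/14,   2·[UGK] = 3/4·λ − 3/4
So [UAZ]:[UGK] = (-3/14) / (3/4·λ − 3/4). Setting this equal to -1/14:
  -3/14 = -1/14·(3/4·λ − 3/4)  ⇒  λ = 5
Then r = λ/(1−λ) = (5)/(-4) = -5/4. Check: with r = -5/4, G = (5/2, -5) and [UAZ]:[UGK] = -1/14 as required.

r = -5/4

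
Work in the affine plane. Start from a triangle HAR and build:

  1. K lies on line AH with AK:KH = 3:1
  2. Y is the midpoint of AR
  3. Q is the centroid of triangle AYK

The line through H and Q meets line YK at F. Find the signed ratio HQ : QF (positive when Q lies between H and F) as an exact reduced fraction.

HQ:QF = -2

Assign H = (0, 0), A = (1, 0), R = (0, 1) — the answer is frame-independent, so this choice is without loss of generality.
1. K lies on line AH with AK:KH = 3:1 ⇒ K = (1/4, 0)
2. Y is the midpoint of AR ⇒ Y = (1/2, 1/2)
3. Q is the centroid of triangle AYK ⇒ Q = (7/12, 1/6)
line HQ meets YK at F = (7/24, 1/12)
Q = H + t·(F−H) with t = 2, so HQ:QF = 2:-1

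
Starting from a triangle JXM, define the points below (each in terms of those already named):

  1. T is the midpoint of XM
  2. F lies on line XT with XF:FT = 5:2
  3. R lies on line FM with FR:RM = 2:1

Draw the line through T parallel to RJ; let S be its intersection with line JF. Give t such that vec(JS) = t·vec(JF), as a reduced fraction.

Assign J = (0, 0), X = (1, 0), M = (0, 1) — the answer is frame-independent, so this choice is without loss of generality.
1. T is the midpoint of XM ⇒ T = (1/2, 1/2)
2. F lies on line XT with XF:FT = 5:2 ⇒ F = (9/14, 5/14)
3. R lies on line FM with FR:RM = 2:1 ⇒ R = (3/14, 11/14)
through T parallel to RJ: direction (-3/14, -11/14); meets JF at S = (3/7, 5/21)
S = J + t·(F−J) with t = 2/3

t = 2/3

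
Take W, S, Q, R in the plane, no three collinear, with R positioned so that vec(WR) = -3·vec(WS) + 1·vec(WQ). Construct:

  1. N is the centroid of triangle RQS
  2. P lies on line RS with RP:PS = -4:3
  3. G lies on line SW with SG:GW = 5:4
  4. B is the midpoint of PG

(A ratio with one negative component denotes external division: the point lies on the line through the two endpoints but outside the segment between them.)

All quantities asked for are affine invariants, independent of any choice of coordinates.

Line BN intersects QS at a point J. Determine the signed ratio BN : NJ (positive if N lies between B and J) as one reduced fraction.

Work in coordinates with W = (0, 0), S = (1, 0), Q = (0, 1), R = (-3, 1).
1. N is the centroid of triangle RQS ⇒ N = (-2/3, 2/3)
2. P lies on line RS with RP:PS = -4:3 ⇒ P = (13, -3)
3. G lies on line SW with SG:GW = 5:4 ⇒ G = (4/9, 0)
4. B is the midpoint of PG ⇒ B = (121/18, -3/2)
line BN meets QS at J = (211/282, 71/282)
N = B + t·(J−B) with t = 47/38, so BN:NJ = 47/38:-9/38

BN:NJ = -47/9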